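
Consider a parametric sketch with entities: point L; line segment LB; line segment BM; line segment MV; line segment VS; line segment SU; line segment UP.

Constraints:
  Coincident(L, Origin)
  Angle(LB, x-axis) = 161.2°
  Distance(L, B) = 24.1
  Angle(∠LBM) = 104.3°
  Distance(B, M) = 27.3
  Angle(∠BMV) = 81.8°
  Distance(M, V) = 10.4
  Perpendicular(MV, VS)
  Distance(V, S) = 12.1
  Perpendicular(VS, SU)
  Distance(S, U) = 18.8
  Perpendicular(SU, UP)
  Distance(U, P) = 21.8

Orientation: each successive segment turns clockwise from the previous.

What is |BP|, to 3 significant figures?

38.7

VS is perpendicular to SU, so SU runs at 167°; with |SU| = 18.8, U = (-31.5, 25.0). The perpendicularity gives UP at right angles to SU, so UP runs at 77.3°; with |UP| = 21.8, P = (-26.7, 46.3). Then |BP| = |P − B| = 38.7.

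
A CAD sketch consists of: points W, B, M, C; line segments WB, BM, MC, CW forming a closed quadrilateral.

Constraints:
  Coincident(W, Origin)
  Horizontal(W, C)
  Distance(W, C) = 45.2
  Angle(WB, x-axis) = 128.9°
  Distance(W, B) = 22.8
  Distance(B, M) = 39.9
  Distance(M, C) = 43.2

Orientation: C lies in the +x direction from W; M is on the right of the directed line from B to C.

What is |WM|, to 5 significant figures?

17.772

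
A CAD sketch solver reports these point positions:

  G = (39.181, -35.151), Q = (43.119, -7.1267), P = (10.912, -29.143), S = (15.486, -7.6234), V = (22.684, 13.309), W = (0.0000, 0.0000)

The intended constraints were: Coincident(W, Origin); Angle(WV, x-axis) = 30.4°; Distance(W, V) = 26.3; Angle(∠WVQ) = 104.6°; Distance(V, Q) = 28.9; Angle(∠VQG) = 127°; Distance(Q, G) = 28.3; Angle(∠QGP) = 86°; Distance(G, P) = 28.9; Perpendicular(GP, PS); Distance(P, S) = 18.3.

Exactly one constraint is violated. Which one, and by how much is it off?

Distance(P, S) = 18.3 — off by 3.70.

W = (0.00, 0.00) ✓; WV at 30.40° ✓; |WV| = 26.30 ✓; ∠WVQ = 104.6° ✓; |VQ| = 28.90 ✓; ∠VQG = 127.0° ✓; |QG| = 28.30 ✓; ∠QGP = 86.00° ✓; |GP| = 28.90 ✓; ∠(GP, PS) = 90.00° ✓; |PS| = 22.00 ✗.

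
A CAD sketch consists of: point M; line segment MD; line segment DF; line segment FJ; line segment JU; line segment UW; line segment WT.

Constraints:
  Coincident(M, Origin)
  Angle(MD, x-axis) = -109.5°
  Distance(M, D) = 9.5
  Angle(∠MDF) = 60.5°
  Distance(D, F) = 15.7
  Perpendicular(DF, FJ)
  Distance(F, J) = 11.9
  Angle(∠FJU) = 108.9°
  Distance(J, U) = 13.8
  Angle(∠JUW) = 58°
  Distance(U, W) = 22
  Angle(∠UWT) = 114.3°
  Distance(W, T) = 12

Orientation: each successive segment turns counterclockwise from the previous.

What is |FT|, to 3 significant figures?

8.26

∠JUW = 58.0° gives UW at -66.9° from the x-axis; with |UW| = 22.0, W = (5.22, -12.6). ∠UWT = 114.3° gives WT at -1.20° from the x-axis; with |WT| = 12.0, T = (17.2, -12.9). Then |FT| = |T − F| = 8.26.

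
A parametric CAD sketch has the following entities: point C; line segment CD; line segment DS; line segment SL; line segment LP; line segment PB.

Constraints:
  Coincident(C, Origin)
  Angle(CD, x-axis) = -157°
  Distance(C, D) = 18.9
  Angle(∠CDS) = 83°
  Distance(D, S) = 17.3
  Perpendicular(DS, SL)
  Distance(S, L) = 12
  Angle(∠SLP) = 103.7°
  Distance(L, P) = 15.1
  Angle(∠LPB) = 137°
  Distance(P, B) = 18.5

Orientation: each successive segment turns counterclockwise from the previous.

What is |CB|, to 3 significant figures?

20.0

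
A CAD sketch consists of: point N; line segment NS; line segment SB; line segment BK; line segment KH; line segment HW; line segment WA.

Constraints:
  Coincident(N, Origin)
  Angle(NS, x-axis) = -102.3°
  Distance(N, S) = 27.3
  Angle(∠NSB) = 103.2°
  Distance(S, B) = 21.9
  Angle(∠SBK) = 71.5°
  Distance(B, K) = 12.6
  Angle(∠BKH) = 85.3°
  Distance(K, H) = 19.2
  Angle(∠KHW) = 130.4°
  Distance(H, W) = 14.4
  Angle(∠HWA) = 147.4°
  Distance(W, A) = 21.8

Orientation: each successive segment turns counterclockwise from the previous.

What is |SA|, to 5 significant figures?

30.441

N is at the origin; NS runs at -102.3° with length 27.3, so S = (-5.8157, -26.673). ∠NSB = 103.2° gives SB at -25.500° from the x-axis; with |SB| = 21.9, B = (13.951, -36.102). ∠SBK = 71.5° gives BK at 83.000° from the x-axis; with |BK| = 12.6, K = (15.486, -23.595). ∠BKH = 85.3° gives KH at 177.70° from the x-axis; with |KH| = 19.2, H = (-3.6981, -22.825). ∠KHW = 130.4° gives HW at -132.70° from the x-axis; with |HW| = 14.4, W = (-13.464, -33.408). ∠HWA = 147.4° gives WA at -100.10° from the x-axis; with |WA| = 21.8, A = (-17.287, -54.870). Then |SA| = |A − S| = 30.441.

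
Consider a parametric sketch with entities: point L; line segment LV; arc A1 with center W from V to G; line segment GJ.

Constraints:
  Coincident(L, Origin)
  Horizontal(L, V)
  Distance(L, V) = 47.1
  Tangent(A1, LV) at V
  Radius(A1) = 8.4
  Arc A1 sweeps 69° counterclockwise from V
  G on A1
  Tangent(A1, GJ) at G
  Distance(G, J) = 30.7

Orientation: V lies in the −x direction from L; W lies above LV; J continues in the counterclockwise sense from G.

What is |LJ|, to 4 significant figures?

44.25

On A1, V sits at bearing -90° from W; a 69° counterclockwise sweep puts G at bearing -21°, so G = W + 8.4·(cos -21°, sin -21°) = (-39.26, 5.390). A1 meets GJ tangentially, so WG is at right angles to GJ, so GJ runs along (−sin -21°, cos -21°); with |GJ| = 30.7, J = (-28.26, 34.05). Then |LJ| = |J − L| = 44.25.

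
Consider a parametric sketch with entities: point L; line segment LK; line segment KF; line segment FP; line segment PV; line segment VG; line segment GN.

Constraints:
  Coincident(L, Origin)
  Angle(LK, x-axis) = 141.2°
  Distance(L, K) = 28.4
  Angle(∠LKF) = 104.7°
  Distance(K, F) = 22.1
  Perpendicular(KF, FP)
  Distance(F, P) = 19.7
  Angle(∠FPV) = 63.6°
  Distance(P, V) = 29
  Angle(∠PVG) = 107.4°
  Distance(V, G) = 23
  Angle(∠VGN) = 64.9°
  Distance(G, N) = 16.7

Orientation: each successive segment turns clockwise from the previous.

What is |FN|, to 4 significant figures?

10.77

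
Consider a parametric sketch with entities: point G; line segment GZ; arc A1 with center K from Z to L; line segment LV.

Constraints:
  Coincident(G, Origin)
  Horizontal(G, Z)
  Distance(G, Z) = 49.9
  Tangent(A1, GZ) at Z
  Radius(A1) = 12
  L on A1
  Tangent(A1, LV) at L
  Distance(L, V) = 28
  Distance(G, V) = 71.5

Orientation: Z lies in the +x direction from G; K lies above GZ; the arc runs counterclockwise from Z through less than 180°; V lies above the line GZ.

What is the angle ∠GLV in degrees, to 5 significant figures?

95.288°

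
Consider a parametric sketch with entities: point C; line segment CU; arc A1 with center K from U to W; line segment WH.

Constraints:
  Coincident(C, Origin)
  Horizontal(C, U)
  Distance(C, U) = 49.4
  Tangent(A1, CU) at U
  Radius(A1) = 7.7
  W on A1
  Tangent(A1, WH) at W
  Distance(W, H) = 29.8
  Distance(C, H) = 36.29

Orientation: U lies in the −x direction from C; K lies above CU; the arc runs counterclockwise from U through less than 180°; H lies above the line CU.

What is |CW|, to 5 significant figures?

43.446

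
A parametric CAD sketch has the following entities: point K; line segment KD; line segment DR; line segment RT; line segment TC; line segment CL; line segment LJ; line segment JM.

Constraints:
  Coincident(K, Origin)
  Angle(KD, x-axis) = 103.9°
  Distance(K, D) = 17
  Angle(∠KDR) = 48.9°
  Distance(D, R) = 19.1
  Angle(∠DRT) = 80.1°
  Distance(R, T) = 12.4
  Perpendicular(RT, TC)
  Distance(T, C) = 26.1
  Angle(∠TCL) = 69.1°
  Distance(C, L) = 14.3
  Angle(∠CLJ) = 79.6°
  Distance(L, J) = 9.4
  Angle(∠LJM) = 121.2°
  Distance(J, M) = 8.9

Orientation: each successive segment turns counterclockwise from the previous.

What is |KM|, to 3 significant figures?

7.47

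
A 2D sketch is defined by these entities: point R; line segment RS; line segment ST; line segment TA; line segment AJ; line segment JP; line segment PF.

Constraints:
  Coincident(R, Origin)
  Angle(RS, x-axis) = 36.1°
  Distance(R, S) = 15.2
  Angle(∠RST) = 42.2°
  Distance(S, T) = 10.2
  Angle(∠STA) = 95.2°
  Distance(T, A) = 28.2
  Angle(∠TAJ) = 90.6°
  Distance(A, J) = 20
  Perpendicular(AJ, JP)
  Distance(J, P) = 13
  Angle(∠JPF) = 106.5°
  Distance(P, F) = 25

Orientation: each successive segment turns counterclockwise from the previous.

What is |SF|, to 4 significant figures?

16.57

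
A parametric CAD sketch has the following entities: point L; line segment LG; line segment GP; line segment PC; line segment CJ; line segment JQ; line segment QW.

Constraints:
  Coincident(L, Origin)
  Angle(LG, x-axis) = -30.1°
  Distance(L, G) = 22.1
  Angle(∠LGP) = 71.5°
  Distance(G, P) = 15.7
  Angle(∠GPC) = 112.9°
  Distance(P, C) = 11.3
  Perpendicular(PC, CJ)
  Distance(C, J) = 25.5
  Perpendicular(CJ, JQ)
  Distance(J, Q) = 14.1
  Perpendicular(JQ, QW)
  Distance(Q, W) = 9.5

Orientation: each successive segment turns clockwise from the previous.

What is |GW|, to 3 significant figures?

3.65

L is at the origin; LG runs at -30.1° with length 22.1, so G = (19.1, -11.1). ∠LGP = 71.5° gives GP at -139° from the x-axis; with |GP| = 15.7, P = (7.34, -21.5). ∠GPC = 112.9° gives PC at 154° from the x-axis; with |PC| = 11.3, C = (-2.84, -16.6). PC is perpendicular to CJ, so CJ runs at 64.3°; with |CJ| = 25.5, J = (8.22, 6.41). The perpendicularity gives JQ at right angles to CJ, so JQ runs at -25.7°; with |JQ| = 14.1, Q = (20.9, 0.297). JQ is perpendicular to QW, so QW runs at -116°; with |QW| = 9.5, W = (16.8, -8.26). Then |GW| = |W − G| = 3.65.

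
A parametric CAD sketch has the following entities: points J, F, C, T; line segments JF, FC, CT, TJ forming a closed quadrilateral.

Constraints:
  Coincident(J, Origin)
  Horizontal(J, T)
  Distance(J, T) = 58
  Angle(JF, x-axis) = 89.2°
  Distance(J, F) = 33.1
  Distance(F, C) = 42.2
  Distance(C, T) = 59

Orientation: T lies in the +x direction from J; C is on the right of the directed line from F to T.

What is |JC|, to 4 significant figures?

9.101

J is at the origin; J and T share the same y with |JT| = 58.0 and T in +x, so T = (58.0, 0). JF runs at 89.2° with |JF| = 33.1, so F = (0.4621, 33.10). C is determined by |FC| = 42.2 and |CT| = 59.0 together: it lies at the intersection of circle(F, 42.2) and circle(T, 59.0). With |FT| = 66.38, the foot of the radical line on FT is 20.38 from F and the perpendicular offset is √(42.2² − 20.38²) = 36.95. Taking the right-of-FT solution: C = (-0.2946, -9.096).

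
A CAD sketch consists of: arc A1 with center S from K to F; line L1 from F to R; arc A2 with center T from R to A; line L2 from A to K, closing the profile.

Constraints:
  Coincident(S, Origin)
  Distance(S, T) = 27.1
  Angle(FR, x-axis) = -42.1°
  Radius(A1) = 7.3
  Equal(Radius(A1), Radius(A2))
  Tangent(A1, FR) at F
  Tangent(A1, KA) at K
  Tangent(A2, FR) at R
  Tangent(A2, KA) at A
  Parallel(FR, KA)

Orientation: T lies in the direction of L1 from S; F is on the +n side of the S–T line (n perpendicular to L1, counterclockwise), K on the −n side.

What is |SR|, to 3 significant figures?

28.1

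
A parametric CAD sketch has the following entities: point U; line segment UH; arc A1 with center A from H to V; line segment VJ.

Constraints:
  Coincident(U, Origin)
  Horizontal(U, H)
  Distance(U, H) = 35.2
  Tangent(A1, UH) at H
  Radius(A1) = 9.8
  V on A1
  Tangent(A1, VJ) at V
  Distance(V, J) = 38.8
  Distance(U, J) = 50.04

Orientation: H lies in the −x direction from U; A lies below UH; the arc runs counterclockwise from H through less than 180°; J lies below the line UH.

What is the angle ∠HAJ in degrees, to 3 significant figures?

156°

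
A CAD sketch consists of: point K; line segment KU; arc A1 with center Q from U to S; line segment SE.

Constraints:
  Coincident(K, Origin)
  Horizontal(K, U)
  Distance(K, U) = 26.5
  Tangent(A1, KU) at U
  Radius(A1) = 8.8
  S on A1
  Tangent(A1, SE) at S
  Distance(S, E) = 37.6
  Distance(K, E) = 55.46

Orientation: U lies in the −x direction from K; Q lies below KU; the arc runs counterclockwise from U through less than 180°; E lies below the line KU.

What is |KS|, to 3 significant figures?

36.6

Checks: |QS| = 8.800 ✓; ∠(QS, SE) = 90.00° ✓; |SE| = 37.60 ✓; |KE| = 55.46 ✓.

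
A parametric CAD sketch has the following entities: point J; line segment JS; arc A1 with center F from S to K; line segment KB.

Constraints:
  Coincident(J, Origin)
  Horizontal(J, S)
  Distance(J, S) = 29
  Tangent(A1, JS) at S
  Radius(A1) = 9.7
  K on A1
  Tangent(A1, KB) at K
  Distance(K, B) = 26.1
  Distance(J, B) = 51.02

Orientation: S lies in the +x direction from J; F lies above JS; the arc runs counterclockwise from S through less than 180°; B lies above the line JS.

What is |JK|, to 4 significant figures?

40.14

J is at the origin; J and S share the same y with |JS| = 29.0 and S on the +x side, so S = (29.00, 0.000). A1 meets JS tangentially, so FS is at right angles to JS, so F = S + (0, 9.7) = (29.00, 9.700). Since FK ⟂ KB (tangency), |FB| = √(9.7² + 26.1²) = 27.84 regardless of where K sits on A1. So B lies on both circle(J, 51.02) and circle(F, 27.84); the above-JS intersection is B = (35.32, 36.82). K is the foot of the tangent from B: K = (38.62, 10.93).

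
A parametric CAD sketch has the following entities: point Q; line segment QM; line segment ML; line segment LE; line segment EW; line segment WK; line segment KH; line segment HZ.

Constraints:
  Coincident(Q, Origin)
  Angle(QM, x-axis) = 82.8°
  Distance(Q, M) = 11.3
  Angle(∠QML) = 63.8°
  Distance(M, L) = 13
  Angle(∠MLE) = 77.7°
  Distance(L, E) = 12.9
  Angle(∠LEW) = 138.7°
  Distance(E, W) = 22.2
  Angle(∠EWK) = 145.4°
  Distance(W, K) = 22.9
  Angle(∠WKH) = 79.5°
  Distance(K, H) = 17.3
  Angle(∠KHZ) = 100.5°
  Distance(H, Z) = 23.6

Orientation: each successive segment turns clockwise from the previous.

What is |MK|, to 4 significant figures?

40.41

Q is at the origin; QM runs at 82.8° with length 11.3, so M = (1.416, 11.21). ∠QML = 63.8° gives ML at -33.40° from the x-axis; with |ML| = 13.0, L = (12.27, 4.055). ∠MLE = 77.7° gives LE at -135.7° from the x-axis; with |LE| = 12.9, E = (3.037, -4.955). ∠LEW = 138.7° gives EW at -177.0° from the x-axis; with |EW| = 22.2, W = (-19.13, -6.117). ∠EWK = 145.4° gives WK at 148.4° from the x-axis; with |WK| = 22.9, K = (-38.64, 5.883). Then |MK| = |K − M| = 40.41.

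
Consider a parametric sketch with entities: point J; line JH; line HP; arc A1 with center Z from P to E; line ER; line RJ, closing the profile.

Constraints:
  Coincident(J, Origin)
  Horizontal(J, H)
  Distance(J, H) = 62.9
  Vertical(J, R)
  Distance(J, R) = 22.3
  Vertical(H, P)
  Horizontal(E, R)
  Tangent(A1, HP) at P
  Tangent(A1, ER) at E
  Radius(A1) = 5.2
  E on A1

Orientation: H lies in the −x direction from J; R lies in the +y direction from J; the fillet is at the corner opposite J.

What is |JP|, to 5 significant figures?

65.183

J is at the origin; JH is horizontal with |JH| = 62.9 and H on the −x side, so H = (-62.900, 0.0000). JR is vertical with |JR| = 22.3 and R on the +y side, so R = (0.0000, 22.300). The virtual corner opposite J is at (-62.900, 22.300). Tangency of A1 to HP means the radius ZP is perpendicular to HP and the tangent condition forces ZE to be normal to ER, with radius 5.2, so the center Z sits 5.2 in from both sides at Z = (-57.700, 17.100). That places the tangent points at P = (-62.900, 17.100) on HP and E = (-57.700, 22.300) on ER. Then |JP| = |P − J| = 65.183.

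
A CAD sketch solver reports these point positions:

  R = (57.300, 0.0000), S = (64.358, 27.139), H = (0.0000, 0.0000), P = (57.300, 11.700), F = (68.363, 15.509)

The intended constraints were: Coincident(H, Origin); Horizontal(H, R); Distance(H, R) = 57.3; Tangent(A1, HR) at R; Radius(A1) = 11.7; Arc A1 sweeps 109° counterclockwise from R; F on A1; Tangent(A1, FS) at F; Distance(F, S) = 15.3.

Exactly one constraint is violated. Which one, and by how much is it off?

Distance(F, S) = 15.3 — off by 3.00.

H = (0.00, 0.00) ✓; H.y = 0.00, R.y = 0.00 ✓; |HR| = 57.30 ✓; ∠(PR, RH) = 90.00° ✓; |PR| = 11.70 ✓; bearing(P→F) − bearing(P→R) = 109.0° ✓; |PF| = 11.70 ✓; ∠(PF, FS) = 90.00° ✓; |FS| = 12.30 ✗.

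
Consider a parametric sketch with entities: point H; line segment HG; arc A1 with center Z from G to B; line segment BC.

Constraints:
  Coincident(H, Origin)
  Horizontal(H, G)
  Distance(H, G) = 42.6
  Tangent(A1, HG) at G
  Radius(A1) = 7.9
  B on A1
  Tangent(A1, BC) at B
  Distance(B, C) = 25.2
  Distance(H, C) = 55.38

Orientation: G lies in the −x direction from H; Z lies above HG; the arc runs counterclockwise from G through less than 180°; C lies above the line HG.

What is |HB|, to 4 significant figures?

36.68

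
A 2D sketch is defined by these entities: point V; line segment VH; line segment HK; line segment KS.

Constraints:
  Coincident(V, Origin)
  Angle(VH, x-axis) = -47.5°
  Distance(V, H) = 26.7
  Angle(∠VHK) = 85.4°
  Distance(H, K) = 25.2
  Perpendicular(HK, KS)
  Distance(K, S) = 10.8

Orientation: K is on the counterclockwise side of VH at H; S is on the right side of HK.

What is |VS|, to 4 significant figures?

43.95

V is at the origin; VH runs at -47.5° with length 26.7, so H = 26.7·(cos -47.5°, sin -47.5°) = (18.04, -19.69). ∠VHK = 85.4°, so HK runs at -47.5° + (180° − 85.4°) = 47.10° from the x-axis; with |HK| = 25.2, K = H + 25.2·(cos 47.10°, sin 47.10°) = (35.19, -1.225). The perpendicularity gives KS at right angles to HK; with |KS| = 10.8 on the right of HK, S = K + 10.8·(0.7325, -0.6807) = (43.10, -8.577). Then |VS| = |S − V| = 43.95.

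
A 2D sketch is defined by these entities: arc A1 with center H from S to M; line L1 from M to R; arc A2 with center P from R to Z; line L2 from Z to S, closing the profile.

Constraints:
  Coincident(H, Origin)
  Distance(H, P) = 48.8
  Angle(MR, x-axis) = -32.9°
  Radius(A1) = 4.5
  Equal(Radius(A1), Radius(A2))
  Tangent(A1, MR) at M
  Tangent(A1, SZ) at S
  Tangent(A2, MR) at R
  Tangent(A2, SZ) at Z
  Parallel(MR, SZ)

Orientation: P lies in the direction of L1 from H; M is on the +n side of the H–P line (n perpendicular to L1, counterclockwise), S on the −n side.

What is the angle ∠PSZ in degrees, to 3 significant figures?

5.27°

Tangency of A1 to both parallel lines with radius 4.5 puts M and S at H ± 4.5·n: M = (2.44, 3.78), S = (-2.44, -3.78). Equal radii place R and Z the same way about P: R = P + 4.5·n = (43.4, -22.7), Z = P − 4.5·n = (38.5, -30.3). Then cos ∠PSZ = SP·SZ / (|SP||SZ|), giving 5.27°.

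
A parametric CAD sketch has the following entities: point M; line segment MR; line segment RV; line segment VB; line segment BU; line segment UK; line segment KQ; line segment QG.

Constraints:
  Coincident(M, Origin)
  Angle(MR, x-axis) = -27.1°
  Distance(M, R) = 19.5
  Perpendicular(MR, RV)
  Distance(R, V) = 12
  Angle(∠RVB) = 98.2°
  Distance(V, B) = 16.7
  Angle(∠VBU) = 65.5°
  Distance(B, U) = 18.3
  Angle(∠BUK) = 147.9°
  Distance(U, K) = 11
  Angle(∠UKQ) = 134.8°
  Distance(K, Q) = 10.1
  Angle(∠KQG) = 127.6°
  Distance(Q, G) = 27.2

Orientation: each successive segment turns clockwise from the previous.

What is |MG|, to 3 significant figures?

43.5

M is at the origin; MR runs at -27.1° with length 19.5, so R = (17.4, -8.88). MR ⟂ RV, so RV runs at -117°; with |RV| = 12.0, V = (11.9, -19.6). ∠RVB = 98.2° gives VB at 161° from the x-axis; with |VB| = 16.7, B = (-3.91, -14.2). ∠VBU = 65.5° gives BU at 46.6° from the x-axis; with |BU| = 18.3, U = (8.67, -0.860). ∠BUK = 147.9° gives UK at 14.5° from the x-axis; with |UK| = 11.0, K = (19.3, 1.89). ∠UKQ = 134.8° gives KQ at -30.7° from the x-axis; with |KQ| = 10.1, Q = (28.0, -3.26). ∠KQG = 127.6° gives QG at -83.1° from the x-axis; with |QG| = 27.2, G = (31.3, -30.3). Then |MG| = |G − M| = 43.5.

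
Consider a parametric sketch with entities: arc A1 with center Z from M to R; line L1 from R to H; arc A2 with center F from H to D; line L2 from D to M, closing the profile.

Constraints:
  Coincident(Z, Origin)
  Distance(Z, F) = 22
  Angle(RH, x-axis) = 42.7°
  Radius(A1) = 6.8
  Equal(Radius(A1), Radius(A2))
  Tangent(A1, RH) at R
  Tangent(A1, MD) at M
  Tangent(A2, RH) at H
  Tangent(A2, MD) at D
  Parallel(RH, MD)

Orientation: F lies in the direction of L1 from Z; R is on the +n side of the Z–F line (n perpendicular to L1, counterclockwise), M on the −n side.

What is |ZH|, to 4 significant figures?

23.03

The slot axis is L1's direction at 42.7°, so u = (cos 42.7°, sin 42.7°) = (0.7349, 0.6782) and n = (−sin 42.7°, cos 42.7°) = (-0.6782, 0.7349). Z is at the origin and F lies 22.0 along u from Z, so F = 22.0·u = (16.17, 14.92). Tangency of A1 to both parallel lines with radius 6.8 puts R and M at Z ± 6.8·n: R = (-4.611, 4.997), M = (4.611, -4.997). Equal radii place H and D the same way about F: H = F + 6.8·n = (11.56, 19.92), D = F − 6.8·n = (20.78, 9.922). Then |ZH| = |H − Z| = 23.03.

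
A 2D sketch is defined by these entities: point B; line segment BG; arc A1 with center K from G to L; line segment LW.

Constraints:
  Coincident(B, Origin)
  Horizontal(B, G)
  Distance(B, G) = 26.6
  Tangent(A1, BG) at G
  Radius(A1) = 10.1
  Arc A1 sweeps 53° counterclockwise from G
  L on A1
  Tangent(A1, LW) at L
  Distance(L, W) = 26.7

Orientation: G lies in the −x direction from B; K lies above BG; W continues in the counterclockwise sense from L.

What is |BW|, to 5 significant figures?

25.465

B is at the origin; B and G share the same y with |BG| = 26.6 and G on the −x side, so G = (-26.600, 0.0000). A1 meets BG tangentially, so KG is at right angles to BG, so K = G + (0, 10.1) = (-26.600, 10.100). On A1, G sits at bearing -90° from K; a 53° counterclockwise sweep puts L at bearing -37°, so L = K + 10.1·(cos -37°, sin -37°) = (-18.534, 4.0217). The tangent condition forces KL to be normal to LW, so LW runs along (−sin -37°, cos -37°); with |LW| = 26.7, W = (-2.4653, 25.345). Then |BW| = |W − B| = 25.465.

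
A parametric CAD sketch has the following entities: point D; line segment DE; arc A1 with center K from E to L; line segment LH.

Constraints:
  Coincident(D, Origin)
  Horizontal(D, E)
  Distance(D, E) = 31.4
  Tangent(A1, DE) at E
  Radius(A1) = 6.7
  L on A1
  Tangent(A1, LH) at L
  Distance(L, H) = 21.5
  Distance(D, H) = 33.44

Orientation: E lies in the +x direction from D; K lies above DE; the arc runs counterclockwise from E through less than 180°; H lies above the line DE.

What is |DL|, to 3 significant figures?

37.8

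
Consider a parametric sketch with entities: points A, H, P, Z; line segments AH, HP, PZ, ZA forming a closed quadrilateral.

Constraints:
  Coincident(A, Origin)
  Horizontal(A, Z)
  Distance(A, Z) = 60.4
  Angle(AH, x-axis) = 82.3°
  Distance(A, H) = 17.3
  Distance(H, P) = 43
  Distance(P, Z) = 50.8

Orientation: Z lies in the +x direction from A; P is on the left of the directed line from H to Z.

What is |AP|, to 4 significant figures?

56.88

Checks: |HP| = 43.00 ✓; |PZ| = 50.80 ✓.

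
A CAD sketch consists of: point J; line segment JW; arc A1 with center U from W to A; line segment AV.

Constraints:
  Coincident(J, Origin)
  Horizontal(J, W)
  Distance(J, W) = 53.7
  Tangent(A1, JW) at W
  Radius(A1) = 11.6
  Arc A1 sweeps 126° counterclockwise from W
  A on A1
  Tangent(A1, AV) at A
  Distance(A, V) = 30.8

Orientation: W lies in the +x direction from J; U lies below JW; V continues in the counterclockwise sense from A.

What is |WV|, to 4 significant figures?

44.20

J is at the origin; J and W share the same y with |JW| = 53.7 and W on the +x side, so W = (53.70, 0.000). A1 meets JW tangentially, so UW is at right angles to JW, so U = W + (0, -11.6) = (53.70, -11.60). On A1, W sits at bearing 90° from U; a 126° counterclockwise sweep puts A at bearing 216°, so A = U + 11.6·(cos 216°, sin 216°) = (44.32, -18.42). A1 meets AV tangentially, so UA is at right angles to AV, so AV runs along (−sin 216°, cos 216°); with |AV| = 30.8, V = (62.42, -43.34). Then |WV| = |V − W| = 44.20.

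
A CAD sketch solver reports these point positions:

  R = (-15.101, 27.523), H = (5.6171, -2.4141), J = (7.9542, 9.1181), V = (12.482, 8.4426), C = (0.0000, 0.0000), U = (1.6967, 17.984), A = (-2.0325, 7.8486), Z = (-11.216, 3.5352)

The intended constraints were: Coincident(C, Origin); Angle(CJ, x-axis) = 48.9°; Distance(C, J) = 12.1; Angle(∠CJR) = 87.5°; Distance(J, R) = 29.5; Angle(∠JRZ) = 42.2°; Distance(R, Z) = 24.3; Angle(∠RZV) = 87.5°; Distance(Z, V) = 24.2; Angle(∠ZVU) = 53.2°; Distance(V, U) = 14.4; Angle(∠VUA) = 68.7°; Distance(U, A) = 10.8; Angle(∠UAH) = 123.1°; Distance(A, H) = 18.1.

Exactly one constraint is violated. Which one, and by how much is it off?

Distance(A, H) = 18.1 — off by 5.30.

C = (0.00, 0.00) ✓; CJ at 48.90° ✓; |CJ| = 12.10 ✓; ∠CJR = 87.50° ✓; |JR| = 29.50 ✓; ∠JRZ = 42.20° ✓; |RZ| = 24.30 ✓; ∠RZV = 87.50° ✓; |ZV| = 24.20 ✓; ∠ZVU = 53.20° ✓; |VU| = 14.40 ✓; ∠VUA = 68.70° ✓; |UA| = 10.80 ✓; ∠UAH = 123.1° ✓; |AH| = 12.80 ✗.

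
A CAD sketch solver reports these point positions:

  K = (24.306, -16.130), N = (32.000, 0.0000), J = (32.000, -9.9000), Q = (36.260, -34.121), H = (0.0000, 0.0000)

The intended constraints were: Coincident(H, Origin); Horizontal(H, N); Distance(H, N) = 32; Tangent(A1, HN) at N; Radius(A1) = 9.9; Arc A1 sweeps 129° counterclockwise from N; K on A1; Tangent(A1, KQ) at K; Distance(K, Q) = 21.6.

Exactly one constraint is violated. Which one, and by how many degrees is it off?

Tangent(A1, KQ) at K — off by 5.40°.

H = (0.00, 0.00) ✓; H.y = 0.00, N.y = 0.00 ✓; |HN| = 32.00 ✓; ∠(JN, NH) = 90.00° ✓; |JN| = 9.900 ✓; bearing(J→K) − bearing(J→N) = 129.0° ✓; |JK| = 9.900 ✓; ∠(JK, KQ) = 95.40° ✗; |KQ| = 21.60 ✓.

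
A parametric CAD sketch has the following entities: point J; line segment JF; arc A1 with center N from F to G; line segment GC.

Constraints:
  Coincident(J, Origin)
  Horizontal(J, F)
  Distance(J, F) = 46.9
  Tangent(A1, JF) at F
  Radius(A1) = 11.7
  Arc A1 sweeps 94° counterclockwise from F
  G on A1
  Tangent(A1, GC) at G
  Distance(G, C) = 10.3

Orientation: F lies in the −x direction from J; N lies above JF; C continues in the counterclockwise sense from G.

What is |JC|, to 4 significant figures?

42.56

J is at the origin; JF is horizontal with |JF| = 46.9 and F on the −x side, so F = (-46.90, 0.000). Tangency of A1 to JF means the radius NF is perpendicular to JF, so N = F + (0, 11.7) = (-46.90, 11.70). On A1, F sits at bearing -90° from N; a 94° counterclockwise sweep puts G at bearing 4°, so G = N + 11.7·(cos 4°, sin 4°) = (-35.23, 12.52). A1 meets GC tangentially, so NG is at right angles to GC, so GC runs along (−sin 4°, cos 4°); with |GC| = 10.3, C = (-35.95, 22.79). Then |JC| = |C − J| = 42.56.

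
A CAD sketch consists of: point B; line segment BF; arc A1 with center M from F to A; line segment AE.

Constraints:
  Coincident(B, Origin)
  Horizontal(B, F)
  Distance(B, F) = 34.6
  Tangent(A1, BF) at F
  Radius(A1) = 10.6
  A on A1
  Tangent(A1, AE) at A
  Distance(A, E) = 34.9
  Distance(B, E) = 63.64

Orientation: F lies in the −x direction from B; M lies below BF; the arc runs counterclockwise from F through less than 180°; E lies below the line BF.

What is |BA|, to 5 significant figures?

46.492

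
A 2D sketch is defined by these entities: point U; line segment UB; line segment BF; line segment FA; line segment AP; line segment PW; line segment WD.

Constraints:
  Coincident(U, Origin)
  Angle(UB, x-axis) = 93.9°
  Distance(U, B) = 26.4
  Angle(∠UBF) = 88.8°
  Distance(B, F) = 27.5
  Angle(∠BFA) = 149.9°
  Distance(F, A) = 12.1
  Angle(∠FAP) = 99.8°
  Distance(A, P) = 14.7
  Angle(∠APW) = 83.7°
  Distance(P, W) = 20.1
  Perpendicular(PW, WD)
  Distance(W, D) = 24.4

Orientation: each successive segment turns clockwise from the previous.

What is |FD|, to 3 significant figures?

11.1

U is at the origin; UB runs at 93.9° with length 26.4, so B = (-1.80, 26.3). ∠UBF = 88.8° gives BF at 2.70° from the x-axis; with |BF| = 27.5, F = (25.7, 27.6). ∠BFA = 149.9° gives FA at -27.4° from the x-axis; with |FA| = 12.1, A = (36.4, 22.1). ∠FAP = 99.8° gives AP at -108° from the x-axis; with |AP| = 14.7, P = (32.0, 8.05). ∠APW = 83.7° gives PW at 156° from the x-axis; with |PW| = 20.1, W = (13.6, 16.2). PW ⟂ WD, so WD runs at 66.1°; with |WD| = 24.4, D = (23.5, 38.5). Then |FD| = |D − F| = 11.1.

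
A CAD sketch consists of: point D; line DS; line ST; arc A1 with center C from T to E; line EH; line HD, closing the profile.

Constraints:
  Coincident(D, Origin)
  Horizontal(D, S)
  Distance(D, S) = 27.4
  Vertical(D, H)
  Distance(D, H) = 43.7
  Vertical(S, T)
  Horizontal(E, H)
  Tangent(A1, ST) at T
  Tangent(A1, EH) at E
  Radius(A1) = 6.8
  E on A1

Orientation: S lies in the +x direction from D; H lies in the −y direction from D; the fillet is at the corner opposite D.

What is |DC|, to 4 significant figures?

42.26

D is at the origin; D and S share the same y with |DS| = 27.4 and S on the +x side, so S = (27.40, 0.000). D and H share the same x with |DH| = 43.7 and H on the −y side, so H = (0.000, -43.70). The virtual corner opposite D is at (27.40, -43.70). Since A1 is tangent to ST there, CT ⟂ ST and since A1 is tangent to EH there, CE ⟂ EH, with radius 6.8, so the center C sits 6.8 in from both sides at C = (20.60, -36.90). Then |DC| = |C − D| = 42.26.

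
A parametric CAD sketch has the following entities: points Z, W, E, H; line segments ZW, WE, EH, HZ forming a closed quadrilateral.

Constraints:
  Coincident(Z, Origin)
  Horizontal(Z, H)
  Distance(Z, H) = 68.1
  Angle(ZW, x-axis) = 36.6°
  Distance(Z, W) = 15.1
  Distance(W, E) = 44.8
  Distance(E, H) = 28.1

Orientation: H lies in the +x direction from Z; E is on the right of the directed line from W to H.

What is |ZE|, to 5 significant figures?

50.846

Z is at the origin; Z and H share the same y with |ZH| = 68.1 and H in +x, so H = (68.1, 0). ZW runs at 36.6° with |ZW| = 15.1, so W = (12.123, 9.0030). E is determined by |WE| = 44.8 and |EH| = 28.1 together: it lies at the intersection of circle(W, 44.8) and circle(H, 28.1). With |WH| = 56.697, the foot of the radical line on WH is 39.085 from W and the perpendicular offset is √(44.8² − 39.085²) = 21.896. Taking the right-of-WH solution: E = (47.234, -18.821).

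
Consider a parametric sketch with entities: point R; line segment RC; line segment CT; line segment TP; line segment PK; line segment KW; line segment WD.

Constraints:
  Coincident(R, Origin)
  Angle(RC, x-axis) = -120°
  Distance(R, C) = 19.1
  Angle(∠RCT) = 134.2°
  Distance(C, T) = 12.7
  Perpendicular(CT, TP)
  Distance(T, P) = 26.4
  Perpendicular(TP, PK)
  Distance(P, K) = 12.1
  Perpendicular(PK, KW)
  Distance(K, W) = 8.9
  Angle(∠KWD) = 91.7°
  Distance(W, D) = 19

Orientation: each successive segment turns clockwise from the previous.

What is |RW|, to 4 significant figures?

14.43

R is at the origin; RC runs at -120.0° with length 19.1, so C = (-9.550, -16.54). ∠RCT = 134.2° gives CT at -165.8° from the x-axis; with |CT| = 12.7, T = (-21.86, -19.66). CT is perpendicular to TP, so TP runs at 104.2°; with |TP| = 26.4, P = (-28.34, 5.937). The perpendicularity gives PK at right angles to TP, so PK runs at 14.20°; with |PK| = 12.1, K = (-16.61, 8.905). PK is perpendicular to KW, so KW runs at -75.80°; with |KW| = 8.9, W = (-14.42, 0.2770). Then |RW| = |W − R| = 14.43.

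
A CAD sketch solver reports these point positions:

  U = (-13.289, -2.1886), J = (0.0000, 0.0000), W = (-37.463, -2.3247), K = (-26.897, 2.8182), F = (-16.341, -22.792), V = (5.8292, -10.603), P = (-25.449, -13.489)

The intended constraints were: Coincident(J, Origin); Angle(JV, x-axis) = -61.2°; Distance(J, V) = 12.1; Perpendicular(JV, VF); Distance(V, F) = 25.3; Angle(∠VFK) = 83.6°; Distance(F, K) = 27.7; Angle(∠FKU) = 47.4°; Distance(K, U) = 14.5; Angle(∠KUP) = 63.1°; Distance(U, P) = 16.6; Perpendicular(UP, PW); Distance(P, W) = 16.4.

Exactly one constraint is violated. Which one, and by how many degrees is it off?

Perpendicular(UP, PW) — off by 4.20°.

J = (0.00, 0.00) ✓; JV at -61.20° ✓; |JV| = 12.10 ✓; ∠(JV, VF) = 90.00° ✓; |VF| = 25.30 ✓; ∠VFK = 83.60° ✓; |FK| = 27.70 ✓; ∠FKU = 47.40° ✓; |KU| = 14.50 ✓; ∠KUP = 63.10° ✓; |UP| = 16.60 ✓; ∠(UP, PW) = 85.80° ✗; |PW| = 16.40 ✓.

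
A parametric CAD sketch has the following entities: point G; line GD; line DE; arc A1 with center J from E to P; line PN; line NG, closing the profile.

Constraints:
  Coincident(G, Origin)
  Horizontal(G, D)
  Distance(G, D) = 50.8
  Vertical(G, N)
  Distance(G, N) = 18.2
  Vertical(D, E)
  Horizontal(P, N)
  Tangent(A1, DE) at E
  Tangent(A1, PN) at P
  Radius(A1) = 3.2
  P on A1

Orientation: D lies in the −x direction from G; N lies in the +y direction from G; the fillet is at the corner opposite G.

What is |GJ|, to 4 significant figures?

49.91

G is at the origin; G and D share the same y with |GD| = 50.8 and D on the −x side, so D = (-50.80, 0.000). GN is vertical with |GN| = 18.2 and N on the +y side, so N = (0.000, 18.20). The virtual corner opposite G is at (-50.80, 18.20). Tangency of A1 to DE means the radius JE is perpendicular to DE and A1 meets PN tangentially, so JP is at right angles to PN, with radius 3.2, so the center J sits 3.2 in from both sides at J = (-47.60, 15.00). Then |GJ| = |J − G| = 49.91.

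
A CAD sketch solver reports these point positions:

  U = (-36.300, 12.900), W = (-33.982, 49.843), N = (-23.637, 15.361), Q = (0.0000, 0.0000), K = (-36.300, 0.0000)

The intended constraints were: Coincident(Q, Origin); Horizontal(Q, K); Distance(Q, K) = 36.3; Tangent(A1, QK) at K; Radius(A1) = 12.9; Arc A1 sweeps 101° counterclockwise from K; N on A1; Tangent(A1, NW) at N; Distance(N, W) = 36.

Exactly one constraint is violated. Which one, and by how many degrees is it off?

Tangent(A1, NW) at N — off by 5.70°.

Q = (0.00, 0.00) ✓; Q.y = 0.00, K.y = 0.00 ✓; |QK| = 36.30 ✓; ∠(UK, KQ) = 90.00° ✓; |UK| = 12.90 ✓; bearing(U→N) − bearing(U→K) = 101.0° ✓; |UN| = 12.90 ✓; ∠(UN, NW) = 84.30° ✗; |NW| = 36.00 ✓.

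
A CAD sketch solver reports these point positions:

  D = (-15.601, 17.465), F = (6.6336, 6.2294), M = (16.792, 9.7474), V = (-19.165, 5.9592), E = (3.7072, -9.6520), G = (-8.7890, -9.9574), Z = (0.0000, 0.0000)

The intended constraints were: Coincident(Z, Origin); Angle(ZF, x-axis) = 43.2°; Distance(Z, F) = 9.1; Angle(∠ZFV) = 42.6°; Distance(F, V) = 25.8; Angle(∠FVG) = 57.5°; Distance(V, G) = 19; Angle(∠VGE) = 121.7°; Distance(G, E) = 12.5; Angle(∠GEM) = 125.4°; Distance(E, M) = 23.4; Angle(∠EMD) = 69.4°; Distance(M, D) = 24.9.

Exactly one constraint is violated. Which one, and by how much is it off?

Distance(M, D) = 24.9 — off by 8.40.

Z = (0.00, 0.00) ✓; ZF at 43.20° ✓; |ZF| = 9.100 ✓; ∠ZFV = 42.60° ✓; |FV| = 25.80 ✓; ∠FVG = 57.50° ✓; |VG| = 19.00 ✓; ∠VGE = 121.7° ✓; |GE| = 12.50 ✓; ∠GEM = 125.4° ✓; |EM| = 23.40 ✓; ∠EMD = 69.40° ✓; |MD| = 33.30 ✗.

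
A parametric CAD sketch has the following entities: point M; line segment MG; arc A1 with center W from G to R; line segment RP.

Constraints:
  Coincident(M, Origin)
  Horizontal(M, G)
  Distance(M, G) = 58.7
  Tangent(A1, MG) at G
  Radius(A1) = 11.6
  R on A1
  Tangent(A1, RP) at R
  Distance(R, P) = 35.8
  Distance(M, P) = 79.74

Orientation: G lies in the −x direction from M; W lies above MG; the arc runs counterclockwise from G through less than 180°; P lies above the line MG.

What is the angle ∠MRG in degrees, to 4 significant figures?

104.0°

M is at the origin; MG is horizontal with |MG| = 58.7 and G on the −x side, so G = (-58.70, 0.000). The tangent condition forces WG to be normal to MG, so W = G + (0, 11.6) = (-58.70, 11.60). Since WR ⟂ RP (tangency), |WP| = √(11.6² + 35.8²) = 37.63 regardless of where R sits on A1. So P lies on both circle(M, 79.74) and circle(W, 37.63); the above-MG intersection is P = (-62.91, 49.00). R is the foot of the tangent from P: R = (-48.13, 16.39).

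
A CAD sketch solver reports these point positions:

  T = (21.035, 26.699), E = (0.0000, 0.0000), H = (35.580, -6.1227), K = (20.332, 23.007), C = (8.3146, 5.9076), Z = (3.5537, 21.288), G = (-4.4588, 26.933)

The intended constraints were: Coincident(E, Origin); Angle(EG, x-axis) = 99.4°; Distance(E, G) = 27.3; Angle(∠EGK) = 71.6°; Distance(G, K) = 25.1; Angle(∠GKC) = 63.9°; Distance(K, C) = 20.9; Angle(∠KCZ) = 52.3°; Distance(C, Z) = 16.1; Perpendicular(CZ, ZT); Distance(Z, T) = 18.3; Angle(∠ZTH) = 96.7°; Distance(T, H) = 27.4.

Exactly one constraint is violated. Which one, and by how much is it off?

Distance(T, H) = 27.4 — off by 8.50.

E = (0.00, 0.00) ✓; EG at 99.40° ✓; |EG| = 27.30 ✓; ∠EGK = 71.60° ✓; |GK| = 25.10 ✓; ∠GKC = 63.90° ✓; |KC| = 20.90 ✓; ∠KCZ = 52.30° ✓; |CZ| = 16.10 ✓; ∠(CZ, ZT) = 90.00° ✓; |ZT| = 18.30 ✓; ∠ZTH = 96.70° ✓; |TH| = 35.90 ✗.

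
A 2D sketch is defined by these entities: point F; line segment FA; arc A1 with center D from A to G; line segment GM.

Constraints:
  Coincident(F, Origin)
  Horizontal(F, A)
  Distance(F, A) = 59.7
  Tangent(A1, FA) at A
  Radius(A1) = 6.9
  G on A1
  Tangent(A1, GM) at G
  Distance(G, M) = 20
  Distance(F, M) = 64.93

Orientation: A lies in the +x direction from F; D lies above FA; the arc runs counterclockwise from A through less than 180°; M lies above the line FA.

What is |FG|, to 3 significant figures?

66.8

Checks: |DG| = 6.900 ✓; ∠(DG, GM) = 90.00° ✓; |GM| = 20.00 ✓; |FM| = 64.93 ✓.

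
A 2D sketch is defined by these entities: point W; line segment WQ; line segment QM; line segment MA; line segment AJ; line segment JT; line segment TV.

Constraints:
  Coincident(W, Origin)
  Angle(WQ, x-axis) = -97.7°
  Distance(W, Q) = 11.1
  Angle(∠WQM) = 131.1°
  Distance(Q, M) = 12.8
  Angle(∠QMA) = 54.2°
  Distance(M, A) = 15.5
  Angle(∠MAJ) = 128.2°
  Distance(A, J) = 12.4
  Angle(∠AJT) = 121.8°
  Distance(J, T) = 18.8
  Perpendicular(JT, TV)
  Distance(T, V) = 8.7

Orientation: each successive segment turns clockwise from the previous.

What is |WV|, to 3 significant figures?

16.4

∠AJT = 121.8° gives JT at -22.4° from the x-axis; with |JT| = 18.8, T = (15.9, -2.47). The perpendicularity gives TV at right angles to JT, so TV runs at -112°; with |TV| = 8.7, V = (12.6, -10.5). Then |WV| = |V − W| = 16.4.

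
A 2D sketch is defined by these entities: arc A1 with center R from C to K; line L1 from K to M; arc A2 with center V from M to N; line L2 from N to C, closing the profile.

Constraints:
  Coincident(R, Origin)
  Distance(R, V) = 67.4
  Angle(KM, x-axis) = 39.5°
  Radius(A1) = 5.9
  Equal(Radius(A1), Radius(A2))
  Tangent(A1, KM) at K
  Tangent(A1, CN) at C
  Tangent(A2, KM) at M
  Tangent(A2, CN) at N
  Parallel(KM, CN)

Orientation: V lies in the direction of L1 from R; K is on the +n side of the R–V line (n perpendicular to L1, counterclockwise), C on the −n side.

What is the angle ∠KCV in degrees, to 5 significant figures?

84.997°

The slot axis is L1's direction at 39.5°, so u = (cos 39.5°, sin 39.5°) = (0.77162, 0.63608) and n = (−sin 39.5°, cos 39.5°) = (-0.63608, 0.77162). R is at the origin and V lies 67.4 along u from R, so V = 67.4·u = (52.007, 42.872). Tangency of A1 to both parallel lines with radius 5.9 puts K and C at R ± 5.9·n: K = (-3.7529, 4.5526), C = (3.7529, -4.5526). Then cos ∠KCV = CK·CV / (|CK||CV|), giving 84.997°.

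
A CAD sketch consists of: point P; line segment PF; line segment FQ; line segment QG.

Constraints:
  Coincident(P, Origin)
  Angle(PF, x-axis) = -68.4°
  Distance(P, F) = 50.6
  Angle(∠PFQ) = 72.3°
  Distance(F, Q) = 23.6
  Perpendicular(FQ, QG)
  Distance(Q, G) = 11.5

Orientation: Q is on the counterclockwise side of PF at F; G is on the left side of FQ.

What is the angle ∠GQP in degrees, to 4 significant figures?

9.672°

P is at the origin; PF runs at -68.4° with length 50.6, so F = 50.6·(cos -68.4°, sin -68.4°) = (18.63, -47.05). ∠PFQ = 72.3°, so FQ runs at -68.4° + (180° − 72.3°) = 39.30° from the x-axis; with |FQ| = 23.6, Q = F + 23.6·(cos 39.30°, sin 39.30°) = (36.89, -32.10). FQ is perpendicular to QG; with |QG| = 11.5 on the left of FQ, G = Q + 11.5·(-0.6334, 0.7738) = (29.61, -23.20). Then cos ∠GQP = QG·QP / (|QG||QP|), giving 9.672°.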